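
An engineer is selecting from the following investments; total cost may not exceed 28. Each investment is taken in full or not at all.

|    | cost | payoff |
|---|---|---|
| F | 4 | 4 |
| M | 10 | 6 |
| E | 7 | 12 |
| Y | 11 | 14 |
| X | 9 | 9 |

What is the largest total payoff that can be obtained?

35

Allowing fractional choices, the relaxed optimum would be about 36.0, but investments are indivisible.
M + E + Y: cost 10 + 7 + 11 = 28 ≤ 28, payoff 6 + 12 + 14 = 32.
E + Y + X: cost 7 + 11 + 9 = 27 ≤ 28, payoff 12 + 14 + 9 = 35.
Best is E, Y, and X with total payoff 35.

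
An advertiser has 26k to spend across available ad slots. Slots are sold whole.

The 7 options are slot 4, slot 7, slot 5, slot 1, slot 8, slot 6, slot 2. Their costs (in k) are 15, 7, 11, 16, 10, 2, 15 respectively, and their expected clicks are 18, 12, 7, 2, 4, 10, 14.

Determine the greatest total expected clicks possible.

Allowing fractional choices, the relaxed optimum would be about 41.9, but ad slots are indivisible.
slot 7 + slot 6 + slot 2: cost 7 + 2 + 15 = 24 ≤ 26, expected clicks 12 + 10 + 14 = 36.
slot 4 + slot 7: cost 15 + 7 = 22 ≤ 26, expected clicks 18 + 12 = 30.
slot 4 + slot 7 + slot 6: cost 15 + 7 + 2 = 24 ≤ 26, expected clicks 18 + 12 + 10 = 40.
Best is slot 4, slot 7, and slot 6 with total expected clicks 40.

40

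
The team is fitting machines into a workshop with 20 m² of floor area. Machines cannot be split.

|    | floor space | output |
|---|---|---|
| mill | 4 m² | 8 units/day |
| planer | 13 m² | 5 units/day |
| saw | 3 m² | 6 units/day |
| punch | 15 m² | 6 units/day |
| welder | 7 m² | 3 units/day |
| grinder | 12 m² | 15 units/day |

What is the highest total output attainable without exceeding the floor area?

29

This is an integer program with binary decision variables.
Take mill, saw, and grinder: floor space 4 + 3 + 12 = 19 ≤ 20, output 8 + 6 + 15 = 29.
No other feasible combination does better.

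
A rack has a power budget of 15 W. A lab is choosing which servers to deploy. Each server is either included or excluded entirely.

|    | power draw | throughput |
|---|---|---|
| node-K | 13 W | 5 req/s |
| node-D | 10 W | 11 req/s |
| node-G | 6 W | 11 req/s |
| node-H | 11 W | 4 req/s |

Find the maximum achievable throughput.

11

This is a 0-1 knapsack instance.
Allowing fractional choices, the relaxed optimum would be about 20.9, but servers are indivisible.
node-G: power draw 6 ≤ 15, throughput 11.
node-K: power draw 13 ≤ 15, throughput 5.
node-D: power draw 10 ≤ 15, throughput 11.
The maximum throughput is 11; one optimal choice is node-G.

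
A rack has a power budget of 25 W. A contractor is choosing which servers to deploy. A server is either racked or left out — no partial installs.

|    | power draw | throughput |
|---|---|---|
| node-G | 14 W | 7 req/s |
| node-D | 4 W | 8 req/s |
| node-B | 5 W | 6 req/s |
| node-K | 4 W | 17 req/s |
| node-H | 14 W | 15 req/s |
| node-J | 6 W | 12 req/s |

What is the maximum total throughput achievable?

This is a 0-1 knapsack instance.
Allowing fractional choices, the relaxed optimum would be about 49.4, but servers are indivisible.
node-K + node-H + node-J: power draw 4 + 14 + 6 = 24 ≤ 25, throughput 17 + 15 + 12 = 44.
node-D + node-B + node-K + node-J: power draw 4 + 5 + 4 + 6 = 19 ≤ 25, throughput 8 + 6 + 17 + 12 = 43.
Best is node-K, node-H, and node-J with total throughput 44.

44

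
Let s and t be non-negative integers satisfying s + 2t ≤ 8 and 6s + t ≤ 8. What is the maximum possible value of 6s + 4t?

16

(s,t)=(0,4) is feasible, giving 16.
(s,t)=(1,2) is feasible, giving 14.
Maximum is 16 at (s,t)=(0,4).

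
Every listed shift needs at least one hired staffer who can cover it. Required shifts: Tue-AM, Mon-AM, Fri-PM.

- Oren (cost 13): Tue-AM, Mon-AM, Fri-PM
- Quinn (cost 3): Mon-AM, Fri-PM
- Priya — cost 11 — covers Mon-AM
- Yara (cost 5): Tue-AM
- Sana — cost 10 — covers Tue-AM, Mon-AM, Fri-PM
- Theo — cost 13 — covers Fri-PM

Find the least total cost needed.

8

Choose Quinn and Yara: together they cover Tue-AM, Mon-AM, Fri-PM — every shift.
Total cost: 3 + 5 = 8.
No cover costs less than 8.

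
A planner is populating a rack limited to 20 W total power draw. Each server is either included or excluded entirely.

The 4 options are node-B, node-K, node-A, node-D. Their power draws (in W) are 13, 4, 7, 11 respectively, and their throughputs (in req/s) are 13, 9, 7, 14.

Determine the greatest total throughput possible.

23

Allowing fractional choices, the relaxed optimum would be about 28.0, but servers are indivisible.
node-A + node-D: power draw 7 + 11 = 18 ≤ 20, throughput 7 + 14 = 21.
node-K + node-D: power draw 4 + 11 = 15 ≤ 20, throughput 9 + 14 = 23.
node-B + node-K: power draw 13 + 4 = 17 ≤ 20, throughput 13 + 9 = 22.
Best is node-K and node-D with total throughput 23.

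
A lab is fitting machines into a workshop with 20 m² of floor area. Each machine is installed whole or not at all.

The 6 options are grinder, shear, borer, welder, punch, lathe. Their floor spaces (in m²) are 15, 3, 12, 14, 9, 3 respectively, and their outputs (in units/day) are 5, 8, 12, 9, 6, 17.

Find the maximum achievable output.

37

shear + punch + lathe: floor space 3 + 9 + 3 = 15 ≤ 20, output 8 + 6 + 17 = 31.
shear + welder + lathe: floor space 3 + 14 + 3 = 20 ≤ 20, output 8 + 9 + 17 = 34.
shear + borer + lathe: floor space 3 + 12 + 3 = 18 ≤ 20, output 8 + 12 + 17 = 37.
Best is shear, borer, and lathe with total output 37.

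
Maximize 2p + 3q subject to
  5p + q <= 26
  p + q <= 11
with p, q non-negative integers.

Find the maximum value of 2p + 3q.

(p,q)=(0,11): 5·0+1·11=11≤26, 1·0+1·11=11≤11, objective 33.
(p,q)=(1,10): 5·1+1·10=15≤26, 1·1+1·10=11≤11, objective 32.
(p,q)=(0,10): 5·0+1·10=10≤26, 1·0+1·10=10≤11, objective 30.
The best lattice point is (0,11), giving 33.

33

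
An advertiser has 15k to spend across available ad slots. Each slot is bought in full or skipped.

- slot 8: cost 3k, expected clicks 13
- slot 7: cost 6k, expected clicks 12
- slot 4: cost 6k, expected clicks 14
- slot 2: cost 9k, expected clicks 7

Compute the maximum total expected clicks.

39

Take slot 8, slot 7, and slot 4: cost 3 + 6 + 6 = 15 ≤ 15, expected clicks 13 + 12 + 14 = 39.
No other feasible combination does better.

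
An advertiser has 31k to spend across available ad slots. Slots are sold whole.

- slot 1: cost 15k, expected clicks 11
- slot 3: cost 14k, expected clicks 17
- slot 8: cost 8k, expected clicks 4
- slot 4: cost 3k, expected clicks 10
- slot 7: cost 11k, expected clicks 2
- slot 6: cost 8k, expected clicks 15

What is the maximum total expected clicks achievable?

42

Allowing fractional choices, the relaxed optimum would be about 46.4, but ad slots are indivisible.
slot 1 + slot 4 + slot 6: cost 15 + 3 + 8 = 26 ≤ 31, expected clicks 11 + 10 + 15 = 36.
slot 3 + slot 4 + slot 6: cost 14 + 3 + 8 = 25 ≤ 31, expected clicks 17 + 10 + 15 = 42.
Best is slot 3, slot 4, and slot 6 with total expected clicks 42.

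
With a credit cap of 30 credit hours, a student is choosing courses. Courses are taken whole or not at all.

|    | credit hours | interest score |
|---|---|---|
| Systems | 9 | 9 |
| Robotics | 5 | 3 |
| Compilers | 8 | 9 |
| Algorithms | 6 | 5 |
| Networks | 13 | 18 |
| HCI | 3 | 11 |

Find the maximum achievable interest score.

43

Allowing fractional choices, the relaxed optimum would be about 44.0, but courses are indivisible.
Robotics + Compilers + Networks + HCI: credit hours 5 + 8 + 13 + 3 = 29 ≤ 30, interest score 3 + 9 + 18 + 11 = 41.
Compilers + Algorithms + Networks + HCI: credit hours 8 + 6 + 13 + 3 = 30 ≤ 30, interest score 9 + 5 + 18 + 11 = 43.
Best is Compilers, Algorithms, Networks, and HCI with total interest score 43.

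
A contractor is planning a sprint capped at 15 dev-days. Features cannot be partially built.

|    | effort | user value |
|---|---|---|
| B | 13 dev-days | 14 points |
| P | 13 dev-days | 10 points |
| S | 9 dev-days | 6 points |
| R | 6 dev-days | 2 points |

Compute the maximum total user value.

This is an integer program with binary decision variables.
P: effort 13 ≤ 15, user value 10.
S + R: effort 9 + 6 = 15 ≤ 15, user value 6 + 2 = 8.
B: effort 13 ≤ 15, user value 14.
Best is B with total user value 14.

14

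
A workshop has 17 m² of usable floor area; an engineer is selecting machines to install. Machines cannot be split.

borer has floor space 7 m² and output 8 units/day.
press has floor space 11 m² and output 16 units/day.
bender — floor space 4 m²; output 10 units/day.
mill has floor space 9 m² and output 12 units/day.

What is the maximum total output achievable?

26

press + bender: floor space 11 + 4 = 15 ≤ 17, output 16 + 10 = 26.
bender + mill: floor space 4 + 9 = 13 ≤ 17, output 10 + 12 = 22.
borer + mill: floor space 7 + 9 = 16 ≤ 17, output 8 + 12 = 20.
Best is press and bender with total output 26.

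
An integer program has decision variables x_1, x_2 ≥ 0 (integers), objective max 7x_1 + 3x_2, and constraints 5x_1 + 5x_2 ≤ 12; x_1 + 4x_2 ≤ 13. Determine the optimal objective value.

14

The continuous relaxation peaks at (2.4, 0) with value 16.80; rounding to a feasible lattice point costs some objective.
(x_1,x_2)=(2,0): 5·2+5·0=10≤12, 1·2+4·0=2≤13, objective 14.
(x_1,x_2)=(1,1): 5·1+5·1=10≤12, 1·1+4·1=5≤13, objective 10.
Maximum is 14 at (x_1,x_2)=(2,0).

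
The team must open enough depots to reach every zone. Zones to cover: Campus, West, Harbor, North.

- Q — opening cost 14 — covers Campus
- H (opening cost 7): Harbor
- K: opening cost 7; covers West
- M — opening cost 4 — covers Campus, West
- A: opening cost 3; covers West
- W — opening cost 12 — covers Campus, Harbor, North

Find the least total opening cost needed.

15

This is a weighted set-cover instance.
The greedy cost-per-new-zone heuristic would pick M and W for 16, but a cheaper cover exists.
Choose A and W: together they cover Campus, West, Harbor, North — every zone.
Total opening cost: 3 + 12 = 15.
No cover costs less than 15.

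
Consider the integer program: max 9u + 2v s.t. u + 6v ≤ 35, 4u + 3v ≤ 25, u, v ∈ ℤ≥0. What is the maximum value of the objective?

(u,v)=(6,0): 1·6+6·0=6≤35, 4·6+3·0=24≤25, objective 54.
(u,v)=(5,1): 1·5+6·1=11≤35, 4·5+3·1=23≤25, objective 47.
(u,v)=(5,0): 1·5+6·0=5≤35, 4·5+3·0=20≤25, objective 45.
Maximum is 54 at (u,v)=(6,0).

54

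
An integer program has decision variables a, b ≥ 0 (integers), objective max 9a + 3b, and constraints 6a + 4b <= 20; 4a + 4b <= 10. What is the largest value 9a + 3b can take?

18

(a,b)=(2,0): 6·2+4·0=12≤20, 4·2+4·0=8≤10, objective 18.
(a,b)=(1,1): 6·1+4·1=10≤20, 4·1+4·1=8≤10, objective 12.
(a,b)=(1,0): 6·1+4·0=6≤20, 4·1+4·0=4≤10, objective 9.
Maximum is 18 at (a,b)=(2,0).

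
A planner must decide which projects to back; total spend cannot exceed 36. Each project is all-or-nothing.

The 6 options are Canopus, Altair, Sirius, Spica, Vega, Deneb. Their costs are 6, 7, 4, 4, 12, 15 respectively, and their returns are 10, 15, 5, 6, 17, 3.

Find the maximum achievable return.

Allowing fractional choices, the relaxed optimum would be about 53.6, but projects are indivisible.
Canopus + Altair + Sirius + Spica + Vega: cost 6 + 7 + 4 + 4 + 12 = 33 ≤ 36, return 10 + 15 + 5 + 6 + 17 = 53.
Canopus + Altair + Sirius + Vega: cost 6 + 7 + 4 + 12 = 29 ≤ 36, return 10 + 15 + 5 + 17 = 47.
Canopus + Altair + Spica + Vega: cost 6 + 7 + 4 + 12 = 29 ≤ 36, return 10 + 15 + 6 + 17 = 48.
Best is Canopus, Altair, Sirius, Spica, and Vega with total return 53.

53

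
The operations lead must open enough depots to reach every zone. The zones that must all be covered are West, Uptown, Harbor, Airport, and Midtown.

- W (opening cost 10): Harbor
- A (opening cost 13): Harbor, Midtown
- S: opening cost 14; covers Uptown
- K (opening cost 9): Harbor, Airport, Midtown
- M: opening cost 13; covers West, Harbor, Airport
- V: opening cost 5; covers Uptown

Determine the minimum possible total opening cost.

27

This is a weighted set-cover instance.
Choose K, M, and V: together they cover West, Uptown, Harbor, Airport, Midtown — every zone.
Total opening cost: 9 + 13 + 5 = 27.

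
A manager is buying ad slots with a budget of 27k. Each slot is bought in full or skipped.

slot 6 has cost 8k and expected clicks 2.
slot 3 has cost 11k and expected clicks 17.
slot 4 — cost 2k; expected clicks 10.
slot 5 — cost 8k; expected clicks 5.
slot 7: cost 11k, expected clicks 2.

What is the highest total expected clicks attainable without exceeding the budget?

32

This is a 0-1 knapsack instance.
Allowing fractional choices, the relaxed optimum would be about 33.5, but ad slots are indivisible.
slot 3 + slot 4 + slot 5: cost 11 + 2 + 8 = 21 ≤ 27, expected clicks 17 + 10 + 5 = 32.
slot 6 + slot 3 + slot 4: cost 8 + 11 + 2 = 21 ≤ 27, expected clicks 2 + 17 + 10 = 29.
Best is slot 3, slot 4, and slot 5 with total expected clicks 32.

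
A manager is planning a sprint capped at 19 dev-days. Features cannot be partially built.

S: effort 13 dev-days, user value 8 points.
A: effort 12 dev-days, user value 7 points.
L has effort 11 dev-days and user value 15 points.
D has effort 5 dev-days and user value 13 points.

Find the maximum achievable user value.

Take L and D: effort 11 + 5 = 16 ≤ 19, user value 15 + 13 = 28.
No other feasible combination does better.

28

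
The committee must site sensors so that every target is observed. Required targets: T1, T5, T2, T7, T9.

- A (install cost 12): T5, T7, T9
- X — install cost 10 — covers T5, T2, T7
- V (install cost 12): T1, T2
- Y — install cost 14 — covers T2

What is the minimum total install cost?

24

The greedy cost-per-new-target heuristic would pick X, A, and V for 34, but a cheaper cover exists.
Choose A and V: together they cover T1, T5, T2, T7, T9 — every target.
Total install cost: 12 + 12 = 24.
No cover costs less than 24.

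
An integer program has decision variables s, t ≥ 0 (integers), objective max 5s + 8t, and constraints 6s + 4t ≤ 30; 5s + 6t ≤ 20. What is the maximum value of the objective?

24

The continuous relaxation peaks at (0, 3.33) with value 26.67; rounding to a feasible lattice point costs some objective.
(s,t)=(0,3): 6·0+4·3=12≤30, 5·0+6·3=18≤20, objective 24.
(s,t)=(1,2): 6·1+4·2=14≤30, 5·1+6·2=17≤20, objective 21.
Maximum is 24 at (s,t)=(0,3).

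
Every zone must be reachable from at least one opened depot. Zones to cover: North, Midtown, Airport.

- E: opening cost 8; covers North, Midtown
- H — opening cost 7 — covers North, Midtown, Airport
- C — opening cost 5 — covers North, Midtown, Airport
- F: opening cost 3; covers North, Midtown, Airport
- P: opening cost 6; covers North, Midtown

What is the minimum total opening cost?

This is a weighted set-cover instance.
F alone covers North, Midtown, Airport — every zone.
Total opening cost: 3.
No cover costs less than 3.

3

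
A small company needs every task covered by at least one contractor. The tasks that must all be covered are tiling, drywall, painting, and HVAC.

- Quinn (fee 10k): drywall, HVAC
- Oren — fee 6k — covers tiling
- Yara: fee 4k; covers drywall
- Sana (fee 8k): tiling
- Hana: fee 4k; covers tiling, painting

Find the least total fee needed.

The greedy cost-per-new-task heuristic would pick Hana, Yara, and Quinn for 18, but a cheaper cover exists.
Choose Quinn and Hana: together they cover tiling, drywall, painting, HVAC — every task.
Total fee: 10 + 4 = 14.
No cover costs less than 14.

14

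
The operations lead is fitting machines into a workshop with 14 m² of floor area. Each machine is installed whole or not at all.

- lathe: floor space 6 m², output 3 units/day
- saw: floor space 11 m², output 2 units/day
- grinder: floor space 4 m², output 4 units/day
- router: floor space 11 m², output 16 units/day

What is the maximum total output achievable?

Allowing fractional choices, the relaxed optimum would be about 19.0, but machines are indivisible.
router: floor space 11 ≤ 14, output 16.
grinder: floor space 4 ≤ 14, output 4.
lathe + grinder: floor space 6 + 4 = 10 ≤ 14, output 3 + 4 = 7.
Best is router with total output 16.

16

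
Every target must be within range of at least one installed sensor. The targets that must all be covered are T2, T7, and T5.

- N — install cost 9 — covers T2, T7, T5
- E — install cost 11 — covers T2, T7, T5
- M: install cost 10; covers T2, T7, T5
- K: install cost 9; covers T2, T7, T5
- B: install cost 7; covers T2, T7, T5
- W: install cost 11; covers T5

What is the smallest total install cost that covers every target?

7

B alone covers T2, T7, T5 — every target.
Total install cost: 7.
No cover costs less than 7.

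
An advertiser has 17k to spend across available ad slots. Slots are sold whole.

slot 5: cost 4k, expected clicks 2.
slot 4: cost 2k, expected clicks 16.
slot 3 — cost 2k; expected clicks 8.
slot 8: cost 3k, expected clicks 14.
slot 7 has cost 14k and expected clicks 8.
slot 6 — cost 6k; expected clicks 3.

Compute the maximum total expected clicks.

This is an integer program with binary decision variables.
Take slot 5, slot 4, slot 3, slot 8, and slot 6: cost 4 + 2 + 2 + 3 + 6 = 17 ≤ 17, expected clicks 2 + 16 + 8 + 14 + 3 = 43.
No other feasible combination does better.

43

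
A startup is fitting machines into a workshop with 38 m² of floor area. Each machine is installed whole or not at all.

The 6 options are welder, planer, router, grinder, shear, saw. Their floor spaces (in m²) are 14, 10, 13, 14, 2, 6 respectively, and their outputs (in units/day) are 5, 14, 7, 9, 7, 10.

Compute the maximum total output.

40

This is an integer program with binary decision variables.
planer + router + shear + saw: floor space 10 + 13 + 2 + 6 = 31 ≤ 38, output 14 + 7 + 7 + 10 = 38.
planer + grinder + shear + saw: floor space 10 + 14 + 2 + 6 = 32 ≤ 38, output 14 + 9 + 7 + 10 = 40.
welder + planer + shear + saw: floor space 14 + 10 + 2 + 6 = 32 ≤ 38, output 5 + 14 + 7 + 10 = 36.
Best is planer, grinder, shear, and saw with total output 40.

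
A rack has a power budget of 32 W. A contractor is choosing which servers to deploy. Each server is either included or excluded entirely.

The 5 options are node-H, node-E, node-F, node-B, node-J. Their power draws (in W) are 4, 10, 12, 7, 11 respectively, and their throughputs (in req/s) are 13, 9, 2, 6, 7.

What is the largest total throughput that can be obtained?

node-H + node-E + node-B: power draw 4 + 10 + 7 = 21 ≤ 32, throughput 13 + 9 + 6 = 28.
node-H + node-E + node-J: power draw 4 + 10 + 11 = 25 ≤ 32, throughput 13 + 9 + 7 = 29.
node-H + node-E + node-B + node-J: power draw 4 + 10 + 7 + 11 = 32 ≤ 32, throughput 13 + 9 + 6 + 7 = 35.
Best is node-H, node-E, node-B, and node-J with total throughput 35.

35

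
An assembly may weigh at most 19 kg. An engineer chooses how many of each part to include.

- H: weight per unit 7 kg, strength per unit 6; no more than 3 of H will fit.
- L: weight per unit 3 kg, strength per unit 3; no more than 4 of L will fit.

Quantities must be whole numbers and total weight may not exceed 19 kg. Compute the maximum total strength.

L has the best ratio (3/3); taking only L gives at most 4×3 = 12 (stopped by the supply cap of 4).
Mixing does better — 1×H and 4×L: weight 19 ≤ 19, strength 1·6 + 4·3 = 18.

18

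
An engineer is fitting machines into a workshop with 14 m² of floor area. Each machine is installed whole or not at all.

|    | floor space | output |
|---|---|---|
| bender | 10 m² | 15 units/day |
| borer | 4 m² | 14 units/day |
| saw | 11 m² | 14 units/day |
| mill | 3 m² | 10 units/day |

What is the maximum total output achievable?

This is an integer program with binary decision variables.
Allowing fractional choices, the relaxed optimum would be about 34.5, but machines are indivisible.
bender + borer: floor space 10 + 4 = 14 ≤ 14, output 15 + 14 = 29.
bender + mill: floor space 10 + 3 = 13 ≤ 14, output 15 + 10 = 25.
Best is bender and borer with total output 29.

29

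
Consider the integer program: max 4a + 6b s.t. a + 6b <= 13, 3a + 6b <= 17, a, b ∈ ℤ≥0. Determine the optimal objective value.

20

(a,b)=(5,0): 1·5+6·0=5≤13, 3·5+6·0=15≤17, objective 20.
(a,b)=(4,0): 1·4+6·0=4≤13, 3·4+6·0=12≤17, objective 16.
The best lattice point is (5,0), giving 20.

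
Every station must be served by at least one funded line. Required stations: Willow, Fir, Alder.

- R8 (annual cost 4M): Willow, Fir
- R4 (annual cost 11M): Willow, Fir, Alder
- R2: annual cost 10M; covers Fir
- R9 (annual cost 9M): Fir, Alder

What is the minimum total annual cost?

The greedy cost-per-new-station heuristic would pick R8 and R9 for 13, but a cheaper cover exists.
R4 alone covers Willow, Fir, Alder — every station.
Total annual cost: 11.
No cover costs less than 11.

11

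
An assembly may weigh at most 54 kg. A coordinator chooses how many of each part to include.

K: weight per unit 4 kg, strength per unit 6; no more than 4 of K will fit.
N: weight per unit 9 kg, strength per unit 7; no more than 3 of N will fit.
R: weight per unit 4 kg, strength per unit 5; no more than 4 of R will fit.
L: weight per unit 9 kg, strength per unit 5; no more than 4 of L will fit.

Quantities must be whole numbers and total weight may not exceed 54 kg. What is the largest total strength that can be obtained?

58

K has the best ratio (6/4); taking only K gives at most 4×6 = 24 (stopped by the supply cap of 4).
Mixing does better — 4×K, 2×N, and 4×R: weight 50 ≤ 54, strength 4·6 + 2·7 + 4·5 = 58.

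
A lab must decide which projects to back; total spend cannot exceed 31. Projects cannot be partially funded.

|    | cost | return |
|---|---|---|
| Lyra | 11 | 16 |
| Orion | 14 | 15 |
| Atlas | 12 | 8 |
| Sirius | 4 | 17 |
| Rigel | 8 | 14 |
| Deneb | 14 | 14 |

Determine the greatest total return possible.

Allowing fractional choices, the relaxed optimum would be about 55.6, but projects are indivisible.
Lyra + Orion + Sirius: cost 11 + 14 + 4 = 29 ≤ 31, return 16 + 15 + 17 = 48.
Lyra + Sirius + Rigel: cost 11 + 4 + 8 = 23 ≤ 31, return 16 + 17 + 14 = 47.
Lyra + Sirius + Deneb: cost 11 + 4 + 14 = 29 ≤ 31, return 16 + 17 + 14 = 47.
Best is Lyra, Orion, and Sirius with total return 48.

48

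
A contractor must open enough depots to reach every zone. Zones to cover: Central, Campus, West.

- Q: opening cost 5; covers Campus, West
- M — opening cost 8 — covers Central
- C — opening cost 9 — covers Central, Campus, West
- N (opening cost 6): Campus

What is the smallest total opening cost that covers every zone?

This is an integer covering problem.
The greedy cost-per-new-zone heuristic would pick Q and M for 13, but a cheaper cover exists.
C alone covers Central, Campus, West — every zone.
Total opening cost: 9.
No cover costs less than 9.

9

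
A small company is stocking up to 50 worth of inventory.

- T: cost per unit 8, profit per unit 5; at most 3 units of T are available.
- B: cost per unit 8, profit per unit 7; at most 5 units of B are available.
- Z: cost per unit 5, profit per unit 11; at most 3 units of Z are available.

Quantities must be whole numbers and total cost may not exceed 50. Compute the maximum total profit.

Z has the best ratio (11/5); taking only Z gives at most 3×11 = 33 (stopped by the supply cap of 3).
Mixing does better — 4×B and 3×Z: cost 47 ≤ 50, profit 4·7 + 3·11 = 61.

61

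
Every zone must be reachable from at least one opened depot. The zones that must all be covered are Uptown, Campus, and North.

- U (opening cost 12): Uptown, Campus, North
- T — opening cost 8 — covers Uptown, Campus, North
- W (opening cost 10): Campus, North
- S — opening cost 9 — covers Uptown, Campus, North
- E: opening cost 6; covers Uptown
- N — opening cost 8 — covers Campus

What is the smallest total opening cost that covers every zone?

8

T alone covers Uptown, Campus, North — every zone.
Total opening cost: 8.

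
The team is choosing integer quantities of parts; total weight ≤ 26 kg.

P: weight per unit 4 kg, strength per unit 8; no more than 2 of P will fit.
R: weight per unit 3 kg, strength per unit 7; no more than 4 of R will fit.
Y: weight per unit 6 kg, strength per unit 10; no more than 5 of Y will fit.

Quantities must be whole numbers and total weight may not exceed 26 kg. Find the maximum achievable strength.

Take 2×P, 4×R, and 1×Y: weight 26 ≤ 26, strength 2·8 + 4·7 + 1·10 = 54.
R has the best ratio (7/3) and is taken to its limit of 4; remaining capacity is filled optimally with the others.

54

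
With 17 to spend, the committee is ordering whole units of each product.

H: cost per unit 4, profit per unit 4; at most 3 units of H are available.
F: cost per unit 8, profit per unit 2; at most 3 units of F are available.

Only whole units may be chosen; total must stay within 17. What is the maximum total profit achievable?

This is a bounded integer knapsack.
Take 3×H: cost 12 ≤ 17, profit 3·4 = 12.
H has the best ratio (4/4) and is taken to its limit of 3; remaining capacity is filled optimally with the others.

12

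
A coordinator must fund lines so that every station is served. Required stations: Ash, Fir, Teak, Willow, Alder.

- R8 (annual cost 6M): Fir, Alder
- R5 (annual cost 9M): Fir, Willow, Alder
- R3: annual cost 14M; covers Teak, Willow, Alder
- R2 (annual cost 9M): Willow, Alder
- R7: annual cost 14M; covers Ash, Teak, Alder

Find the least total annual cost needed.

This is a weighted set-cover instance.
The greedy cost-per-new-station heuristic would pick R8, R3, and R7 for 34, but a cheaper cover exists.
Choose R5 and R7: together they cover Ash, Fir, Teak, Willow, Alder — every station.
Total annual cost: 9 + 14 = 23.
No cover costs less than 23.

23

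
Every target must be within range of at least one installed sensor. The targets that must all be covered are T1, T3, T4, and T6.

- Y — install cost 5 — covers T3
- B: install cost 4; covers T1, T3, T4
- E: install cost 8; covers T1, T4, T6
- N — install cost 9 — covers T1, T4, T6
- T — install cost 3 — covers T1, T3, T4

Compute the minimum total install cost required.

Choose E and T: together they cover T1, T3, T4, T6 — every target.
Total install cost: 8 + 3 = 11.
No cover costs less than 11.

11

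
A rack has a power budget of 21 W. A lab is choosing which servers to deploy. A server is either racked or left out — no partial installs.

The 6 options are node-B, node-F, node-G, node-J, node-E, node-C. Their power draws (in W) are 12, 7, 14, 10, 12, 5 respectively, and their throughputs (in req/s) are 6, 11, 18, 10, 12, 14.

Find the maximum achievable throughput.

Allowing fractional choices, the relaxed optimum would be about 36.6, but servers are indivisible.
node-F + node-G: power draw 7 + 14 = 21 ≤ 21, throughput 11 + 18 = 29.
node-G + node-C: power draw 14 + 5 = 19 ≤ 21, throughput 18 + 14 = 32.
Best is node-G and node-C with total throughput 32.

32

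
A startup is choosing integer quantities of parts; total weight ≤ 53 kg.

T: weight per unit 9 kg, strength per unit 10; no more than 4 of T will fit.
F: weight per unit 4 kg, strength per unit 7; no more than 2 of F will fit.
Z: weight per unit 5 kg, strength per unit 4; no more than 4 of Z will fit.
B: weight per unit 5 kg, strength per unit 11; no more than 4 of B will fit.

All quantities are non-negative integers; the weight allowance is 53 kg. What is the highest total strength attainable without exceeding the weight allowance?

82

Take 2×T, 2×F, 1×Z, and 4×B: weight 51 ≤ 53, strength 2·10 + 2·7 + 1·4 + 4·11 = 82.
B has the best ratio (11/5) and is taken to its limit of 4; remaining capacity is filled optimally with the others.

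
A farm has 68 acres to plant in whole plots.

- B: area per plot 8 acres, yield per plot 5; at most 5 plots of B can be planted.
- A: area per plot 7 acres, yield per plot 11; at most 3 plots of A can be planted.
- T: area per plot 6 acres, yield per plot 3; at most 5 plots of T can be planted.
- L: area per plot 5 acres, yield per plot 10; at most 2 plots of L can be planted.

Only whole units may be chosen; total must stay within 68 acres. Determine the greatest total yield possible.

This is a bounded integer knapsack.
Take 3×B, 3×A, 2×T, and 2×L: area 67 ≤ 68, yield 3·5 + 3·11 + 2·3 + 2·10 = 74.
L has the best ratio (10/5) and is taken to its limit of 2; remaining capacity is filled optimally with the others.

74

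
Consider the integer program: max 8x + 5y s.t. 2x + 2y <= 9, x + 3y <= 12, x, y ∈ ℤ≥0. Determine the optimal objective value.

Relaxing integrality, the LP optimum is 36.00 at (x,y) = (4.5, 0), which is not an integer point.
(x,y)=(4,0): 2·4+2·0=8≤9, 1·4+3·0=4≤12, objective 32.
(x,y)=(3,1): 2·3+2·1=8≤9, 1·3+3·1=6≤12, objective 29.
(x,y)=(3,0): 2·3+2·0=6≤9, 1·3+3·0=3≤12, objective 24.
The best lattice point is (4,0), giving 32.

32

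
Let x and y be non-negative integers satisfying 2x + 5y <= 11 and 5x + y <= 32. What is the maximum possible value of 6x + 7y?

30

The continuous relaxation peaks at (5.5, 0) with value 33.00; rounding to a feasible lattice point costs some objective.
(x,y)=(5,0): 2·5+5·0=10≤11, 5·5+1·0=25≤32, objective 30.
(x,y)=(4,0): 2·4+5·0=8≤11, 5·4+1·0=20≤32, objective 24.
No feasible integer point exceeds 30.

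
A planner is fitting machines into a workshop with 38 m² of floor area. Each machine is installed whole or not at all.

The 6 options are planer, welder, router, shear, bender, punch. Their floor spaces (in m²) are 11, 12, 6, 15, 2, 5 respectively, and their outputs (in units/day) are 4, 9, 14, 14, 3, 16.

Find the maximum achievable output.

53

This is a 0-1 knapsack instance.
Allowing fractional choices, the relaxed optimum would be about 54.5, but machines are indivisible.
planer + router + shear + punch: floor space 11 + 6 + 15 + 5 = 37 ≤ 38, output 4 + 14 + 14 + 16 = 48.
welder + router + shear + punch: floor space 12 + 6 + 15 + 5 = 38 ≤ 38, output 9 + 14 + 14 + 16 = 53.
Best is welder, router, shear, and punch with total output 53.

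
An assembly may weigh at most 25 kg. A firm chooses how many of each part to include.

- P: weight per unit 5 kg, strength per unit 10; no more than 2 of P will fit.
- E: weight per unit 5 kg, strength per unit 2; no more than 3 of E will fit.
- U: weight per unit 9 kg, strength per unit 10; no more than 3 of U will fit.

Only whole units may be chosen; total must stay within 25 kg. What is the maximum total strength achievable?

32

This is a bounded integer knapsack.
P has the best ratio (10/5); taking only P gives at most 2×10 = 20 (stopped by the supply cap of 2).
Mixing does better — 2×P, 1×E, and 1×U: weight 24 ≤ 25, strength 2·10 + 1·2 + 1·10 = 32.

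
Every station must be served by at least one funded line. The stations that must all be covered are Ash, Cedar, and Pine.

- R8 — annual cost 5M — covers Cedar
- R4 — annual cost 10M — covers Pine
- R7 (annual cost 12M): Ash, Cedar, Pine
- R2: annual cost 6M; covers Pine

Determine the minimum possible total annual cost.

12

R7 alone covers Ash, Cedar, Pine — every station.
Total annual cost: 12.
No cover costs less than 12.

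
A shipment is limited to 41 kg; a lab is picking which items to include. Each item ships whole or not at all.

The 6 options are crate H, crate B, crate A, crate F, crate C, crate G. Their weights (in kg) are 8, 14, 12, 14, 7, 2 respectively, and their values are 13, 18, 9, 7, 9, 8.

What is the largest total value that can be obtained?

49

This is an integer program with binary decision variables.
Allowing fractional choices, the relaxed optimum would be about 55.5, but items are indivisible.
crate H + crate B + crate A + crate C: weight 8 + 14 + 12 + 7 = 41 ≤ 41, value 13 + 18 + 9 + 9 = 49.
crate H + crate B + crate C + crate G: weight 8 + 14 + 7 + 2 = 31 ≤ 41, value 13 + 18 + 9 + 8 = 48.
Best is crate H, crate B, crate A, and crate C with total value 49.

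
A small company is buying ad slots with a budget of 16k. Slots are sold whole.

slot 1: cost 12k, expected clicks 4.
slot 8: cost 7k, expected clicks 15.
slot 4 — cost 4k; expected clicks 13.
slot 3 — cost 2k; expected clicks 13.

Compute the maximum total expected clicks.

41

slot 8 + slot 4: cost 7 + 4 = 11 ≤ 16, expected clicks 15 + 13 = 28.
slot 8 + slot 4 + slot 3: cost 7 + 4 + 2 = 13 ≤ 16, expected clicks 15 + 13 + 13 = 41.
slot 8 + slot 3: cost 7 + 2 = 9 ≤ 16, expected clicks 15 + 13 = 28.
Best is slot 8, slot 4, and slot 3 with total expected clicks 41.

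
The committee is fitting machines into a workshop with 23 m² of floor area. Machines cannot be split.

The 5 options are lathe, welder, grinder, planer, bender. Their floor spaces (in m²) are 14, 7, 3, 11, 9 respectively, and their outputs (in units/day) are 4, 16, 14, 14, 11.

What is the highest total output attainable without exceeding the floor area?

Allowing fractional choices, the relaxed optimum would be about 46.4, but machines are indivisible.
welder + grinder + bender: floor space 7 + 3 + 9 = 19 ≤ 23, output 16 + 14 + 11 = 41.
welder + grinder + planer: floor space 7 + 3 + 11 = 21 ≤ 23, output 16 + 14 + 14 = 44.
Best is welder, grinder, and planer with total output 44.

44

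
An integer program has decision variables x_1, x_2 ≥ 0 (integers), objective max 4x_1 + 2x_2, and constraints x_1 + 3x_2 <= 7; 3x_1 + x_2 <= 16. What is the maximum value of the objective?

(x_1,x_2)=(5,0): 1·5+3·0=5≤7, 3·5+1·0=15≤16, objective 20.
(x_1,x_2)=(4,1): 1·4+3·1=7≤7, 3·4+1·1=13≤16, objective 18.
No feasible integer point exceeds 20.

20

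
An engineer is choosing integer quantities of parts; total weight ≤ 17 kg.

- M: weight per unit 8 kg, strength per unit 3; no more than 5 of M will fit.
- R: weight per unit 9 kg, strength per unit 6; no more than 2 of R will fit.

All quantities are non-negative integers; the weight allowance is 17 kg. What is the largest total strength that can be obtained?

1×M and 1×R: weight 17 ≤ 17, strength 1·3 + 1·6 = 9.
1×R: weight 9 ≤ 17, strength 1·6 = 6.
Best is 9.

9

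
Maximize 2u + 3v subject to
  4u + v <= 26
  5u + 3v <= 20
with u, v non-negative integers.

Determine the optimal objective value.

Relaxing integrality, the LP optimum is 20.00 at (u,v) = (0, 6.67), which is not an integer point.
(u,v)=(0,6): 4·0+1·6=6≤26, 5·0+3·6=18≤20, objective 18.
(u,v)=(1,5): 4·1+1·5=9≤26, 5·1+3·5=20≤20, objective 17.
(u,v)=(0,5): 4·0+1·5=5≤26, 5·0+3·5=15≤20, objective 15.
No feasible integer point exceeds 18.

18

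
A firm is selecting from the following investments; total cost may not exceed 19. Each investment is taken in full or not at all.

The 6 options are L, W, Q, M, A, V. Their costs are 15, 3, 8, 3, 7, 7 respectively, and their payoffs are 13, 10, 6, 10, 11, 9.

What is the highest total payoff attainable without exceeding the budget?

31

Treat it as a binary knapsack problem.
Allowing fractional choices, the relaxed optimum would be about 38.7, but investments are indivisible.
W + M + A: cost 3 + 3 + 7 = 13 ≤ 19, payoff 10 + 10 + 11 = 31.
W + A + V: cost 3 + 7 + 7 = 17 ≤ 19, payoff 10 + 11 + 9 = 30.
M + A + V: cost 3 + 7 + 7 = 17 ≤ 19, payoff 10 + 11 + 9 = 30.
Best is W, M, and A with total payoff 31.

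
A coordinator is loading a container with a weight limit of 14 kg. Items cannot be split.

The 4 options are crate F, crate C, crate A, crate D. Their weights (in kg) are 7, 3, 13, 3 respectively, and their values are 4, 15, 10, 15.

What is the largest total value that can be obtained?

34

Allowing fractional choices, the relaxed optimum would be about 36.2, but items are indivisible.
crate C + crate D: weight 3 + 3 = 6 ≤ 14, value 15 + 15 = 30.
crate F + crate C + crate D: weight 7 + 3 + 3 = 13 ≤ 14, value 4 + 15 + 15 = 34.
Best is crate F, crate C, and crate D with total value 34.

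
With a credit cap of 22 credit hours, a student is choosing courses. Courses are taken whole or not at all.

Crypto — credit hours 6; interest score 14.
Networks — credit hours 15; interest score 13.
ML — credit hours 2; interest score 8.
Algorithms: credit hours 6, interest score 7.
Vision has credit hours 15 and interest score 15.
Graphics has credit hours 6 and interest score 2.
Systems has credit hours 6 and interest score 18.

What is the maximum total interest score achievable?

Allowing fractional choices, the relaxed optimum would be about 49.0, but courses are indivisible.
Crypto + ML + Systems: credit hours 6 + 2 + 6 = 14 ≤ 22, interest score 14 + 8 + 18 = 40.
Crypto + ML + Graphics + Systems: credit hours 6 + 2 + 6 + 6 = 20 ≤ 22, interest score 14 + 8 + 2 + 18 = 42.
Crypto + ML + Algorithms + Systems: credit hours 6 + 2 + 6 + 6 = 20 ≤ 22, interest score 14 + 8 + 7 + 18 = 47.
Best is Crypto, ML, Algorithms, and Systems with total interest score 47.

47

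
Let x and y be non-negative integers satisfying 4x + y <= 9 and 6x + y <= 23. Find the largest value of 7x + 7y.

63

(x,y)=(0,9): 4·0+1·9=9≤9, 6·0+1·9=9≤23, objective 63.
(x,y)=(0,8): 4·0+1·8=8≤9, 6·0+1·8=8≤23, objective 56.
The best lattice point is (0,9), giving 63.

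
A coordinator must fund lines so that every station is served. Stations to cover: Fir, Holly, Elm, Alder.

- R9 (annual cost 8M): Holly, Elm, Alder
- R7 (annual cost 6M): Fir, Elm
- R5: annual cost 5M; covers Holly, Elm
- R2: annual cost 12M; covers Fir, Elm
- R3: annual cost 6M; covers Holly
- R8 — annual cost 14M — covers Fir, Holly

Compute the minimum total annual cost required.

14

This is an integer covering problem.
The greedy cost-per-new-station heuristic would pick R5, R7, and R9 for 19, but a cheaper cover exists.
Choose R9 and R7: together they cover Fir, Holly, Elm, Alder — every station.
Total annual cost: 8 + 6 = 14.
No cover costs less than 14.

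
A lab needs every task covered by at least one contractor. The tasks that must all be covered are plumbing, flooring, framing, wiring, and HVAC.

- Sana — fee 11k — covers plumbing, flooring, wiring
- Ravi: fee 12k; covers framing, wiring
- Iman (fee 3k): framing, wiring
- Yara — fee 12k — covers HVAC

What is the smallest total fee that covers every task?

This is an integer covering problem.
Choose Sana, Iman, and Yara: together they cover plumbing, flooring, framing, wiring, HVAC — every task.
Total fee: 11 + 3 + 12 = 26.
No cover costs less than 26.

26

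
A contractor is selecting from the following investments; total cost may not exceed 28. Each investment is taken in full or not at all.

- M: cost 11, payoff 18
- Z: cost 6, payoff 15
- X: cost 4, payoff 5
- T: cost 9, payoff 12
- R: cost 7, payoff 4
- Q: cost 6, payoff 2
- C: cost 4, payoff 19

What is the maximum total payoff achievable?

Treat it as a binary knapsack problem.
Allowing fractional choices, the relaxed optimum would be about 61.3, but investments are indivisible.
M + Z + R + C: cost 11 + 6 + 7 + 4 = 28 ≤ 28, payoff 18 + 15 + 4 + 19 = 56.
M + Z + X + C: cost 11 + 6 + 4 + 4 = 25 ≤ 28, payoff 18 + 15 + 5 + 19 = 57.
Best is M, Z, X, and C with total payoff 57.

57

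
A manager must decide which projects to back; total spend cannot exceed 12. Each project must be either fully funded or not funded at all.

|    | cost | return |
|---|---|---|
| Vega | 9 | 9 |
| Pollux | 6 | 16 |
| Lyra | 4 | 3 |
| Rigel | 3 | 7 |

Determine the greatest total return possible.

23

Take Pollux and Rigel: cost 6 + 3 = 9 ≤ 12, return 16 + 7 = 23.
No other feasible combination does better.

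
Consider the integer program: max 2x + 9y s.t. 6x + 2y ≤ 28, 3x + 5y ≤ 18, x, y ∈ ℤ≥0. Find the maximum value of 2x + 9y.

29

(x,y)=(1,3) is feasible, giving 29.
(x,y)=(0,3) is feasible, giving 27.
No feasible integer point exceeds 29.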